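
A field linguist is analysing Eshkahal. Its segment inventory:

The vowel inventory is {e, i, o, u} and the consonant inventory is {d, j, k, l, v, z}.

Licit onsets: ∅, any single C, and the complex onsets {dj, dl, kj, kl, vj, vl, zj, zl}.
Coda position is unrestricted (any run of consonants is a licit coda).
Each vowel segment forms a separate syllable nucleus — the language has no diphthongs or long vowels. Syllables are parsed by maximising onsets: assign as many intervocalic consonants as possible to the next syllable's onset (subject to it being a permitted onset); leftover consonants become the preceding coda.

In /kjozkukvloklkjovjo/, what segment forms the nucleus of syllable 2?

Nuclei (vowels): o, u, o, o, o → 5 syllables.
The second nucleus (vowel 2 from the left) is /u/.

u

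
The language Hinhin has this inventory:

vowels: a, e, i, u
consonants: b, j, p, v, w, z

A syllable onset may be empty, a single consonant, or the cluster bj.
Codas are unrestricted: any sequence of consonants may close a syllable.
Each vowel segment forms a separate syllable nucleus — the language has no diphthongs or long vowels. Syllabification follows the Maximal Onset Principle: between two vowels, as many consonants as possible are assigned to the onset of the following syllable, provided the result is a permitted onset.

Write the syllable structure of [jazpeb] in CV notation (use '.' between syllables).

Vowels present: a, e; each is a nucleus, giving 2 syllables.
V1 /a/ – V2 /e/: /zp/ splits as /z/ + /p/ (/p/ is the longest suffix that is a licit onset).
Result: jaz.peb.
Mapping each syllable to C/V: /jaz/ → CVC, /peb/ → CVC.

CVC.CVC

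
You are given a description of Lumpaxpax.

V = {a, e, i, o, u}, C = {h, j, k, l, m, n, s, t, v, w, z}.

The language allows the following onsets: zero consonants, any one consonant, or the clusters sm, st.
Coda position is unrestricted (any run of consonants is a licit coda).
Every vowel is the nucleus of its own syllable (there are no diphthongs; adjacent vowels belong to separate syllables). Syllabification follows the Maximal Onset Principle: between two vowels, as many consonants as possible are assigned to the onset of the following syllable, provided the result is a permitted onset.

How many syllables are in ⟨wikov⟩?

Vowels present: i, o; each is a nucleus, giving 2 syllables.

2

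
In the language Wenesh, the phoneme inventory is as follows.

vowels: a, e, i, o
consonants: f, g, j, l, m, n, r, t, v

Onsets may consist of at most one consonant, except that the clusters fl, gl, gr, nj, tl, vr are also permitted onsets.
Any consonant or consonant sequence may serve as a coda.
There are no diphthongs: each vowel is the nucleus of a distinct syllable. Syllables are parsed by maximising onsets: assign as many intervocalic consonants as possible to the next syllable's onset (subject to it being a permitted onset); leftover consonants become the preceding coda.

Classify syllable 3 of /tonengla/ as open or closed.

Vowels present: o, e, a; each is a nucleus, giving 3 syllables.
Between /o/ (V1) and /e/ (V2): /n/ → onset of the next syllable (single consonants are always licit onsets).
Between /e/ (V2) and /a/ (V3): /ngl/ splits as /n/ + /gl/ (/gl/ is the longest suffix that is a licit onset).
So the parse is to.nen.gla.
Syllable 3 is /gla/; it ends in its nucleus with no coda, so it is open.

open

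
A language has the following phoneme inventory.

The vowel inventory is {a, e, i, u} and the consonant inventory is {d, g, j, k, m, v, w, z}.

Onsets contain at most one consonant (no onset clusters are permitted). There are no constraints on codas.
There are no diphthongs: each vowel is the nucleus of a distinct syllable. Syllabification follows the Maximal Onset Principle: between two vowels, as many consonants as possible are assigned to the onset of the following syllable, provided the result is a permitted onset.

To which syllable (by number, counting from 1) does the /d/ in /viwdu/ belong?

Nuclei (vowels): i, u → 2 syllables.
σ1/σ2 boundary: /wd/ splits as /w/ + /d/ (/d/ is the longest suffix that is a licit onset).
Syllabification: viw.du.
The /d/ is in the onset of syllable 2 (/du/).

2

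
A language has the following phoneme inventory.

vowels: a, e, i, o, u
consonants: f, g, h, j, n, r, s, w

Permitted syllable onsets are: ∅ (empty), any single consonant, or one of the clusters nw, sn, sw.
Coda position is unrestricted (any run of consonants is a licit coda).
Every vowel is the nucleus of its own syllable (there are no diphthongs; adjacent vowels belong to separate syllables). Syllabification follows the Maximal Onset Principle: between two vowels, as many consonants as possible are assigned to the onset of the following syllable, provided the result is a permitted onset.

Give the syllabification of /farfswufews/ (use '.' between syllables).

farf.swu.fews

Nuclei (vowels): a, u, e → 3 syllables.
V1 /a/ – V2 /u/: cluster /rfsw/ — the longest permitted-onset suffix is /sw/; onset = /sw/, preceding coda = /rf/.
V2 /u/ – V3 /e/: just /f/ — single C goes to the following onset.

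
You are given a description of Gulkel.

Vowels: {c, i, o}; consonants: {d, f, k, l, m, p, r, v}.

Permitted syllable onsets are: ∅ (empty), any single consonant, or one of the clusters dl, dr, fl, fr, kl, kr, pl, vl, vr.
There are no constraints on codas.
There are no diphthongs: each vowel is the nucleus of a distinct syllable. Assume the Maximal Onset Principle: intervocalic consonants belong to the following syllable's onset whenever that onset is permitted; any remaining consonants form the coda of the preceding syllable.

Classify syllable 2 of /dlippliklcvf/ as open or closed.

open

The vowels are i, i, c — 3 nuclei, so 3 syllables.
Between /i/ (V1) and /i/ (V2): /ppl/; trying suffixes from longest down, /pl/ is the first permitted one, so coda /p/ | onset /pl/.
Between /i/ (V2) and /c/ (V3): cluster /kl/ — /kl/ is itself a permitted onset, so the whole cluster goes right; preceding coda = ∅.
Syllabification: dlip.pli.klcvf.
Syllable 2 is /pli/; it ends in its nucleus with no coda, so it is open.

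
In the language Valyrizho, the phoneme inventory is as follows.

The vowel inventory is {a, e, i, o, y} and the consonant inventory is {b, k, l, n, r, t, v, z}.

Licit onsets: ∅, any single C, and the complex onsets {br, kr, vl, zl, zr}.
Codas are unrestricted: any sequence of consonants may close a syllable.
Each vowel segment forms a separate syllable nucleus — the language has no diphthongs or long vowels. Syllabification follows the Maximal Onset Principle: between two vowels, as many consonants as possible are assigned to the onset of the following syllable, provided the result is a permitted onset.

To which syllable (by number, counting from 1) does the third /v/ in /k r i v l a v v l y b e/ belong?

3

Vowels present: i, a, y, e; each is a nucleus, giving 4 syllables.
/i…a/ gap (V1→V2): cluster /vl/ — /vl/ is itself a permitted onset, so the whole cluster goes right; preceding coda = ∅.
/a…y/ gap (V2→V3): /vvl/; trying suffixes from longest down, /vl/ is the first permitted one, so coda /v/ | onset /vl/.
/y…e/ gap (V3→V4): just /b/ — single C goes to the following onset.
Result: kri.vlav.vly.be.
The third /v/ is in the onset of syllable 3 (/vly/).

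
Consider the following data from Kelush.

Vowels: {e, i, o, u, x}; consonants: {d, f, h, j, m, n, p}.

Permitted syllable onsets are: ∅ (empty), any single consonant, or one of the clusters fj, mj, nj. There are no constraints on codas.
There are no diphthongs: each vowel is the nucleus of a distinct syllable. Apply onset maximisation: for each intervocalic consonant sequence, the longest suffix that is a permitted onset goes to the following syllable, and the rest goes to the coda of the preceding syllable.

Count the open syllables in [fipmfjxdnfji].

The vowels are i, x, i — 3 nuclei, so 3 syllables.
Between /i/ (V1) and /x/ (V2): cluster /pmfj/ — the longest permitted-onset suffix is /fj/; onset = /fj/, preceding coda = /pm/.
Between /x/ (V2) and /i/ (V3): cluster /dnfj/ — the longest permitted-onset suffix is /fj/; onset = /fj/, preceding coda = /dn/.
Result: fipm.fjxdn.fji.
Classifying each syllable: /fipm/ (closed), /fjxdn/ (closed), /fji/ (open).
Open syllables: 1.

1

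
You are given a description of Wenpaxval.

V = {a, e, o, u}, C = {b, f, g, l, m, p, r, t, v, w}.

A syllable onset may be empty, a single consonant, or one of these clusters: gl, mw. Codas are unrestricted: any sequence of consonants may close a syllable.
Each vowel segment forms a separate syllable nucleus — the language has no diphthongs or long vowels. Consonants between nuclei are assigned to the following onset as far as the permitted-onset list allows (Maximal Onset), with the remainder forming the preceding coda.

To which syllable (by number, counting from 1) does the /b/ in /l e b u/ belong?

Vowels present: e, u; each is a nucleus, giving 2 syllables.
σ1/σ2 boundary: /b/ is a single consonant, so it becomes the next onset.
So the parse is le.bu.
The /b/ is in the onset of syllable 2 (/bu/).

2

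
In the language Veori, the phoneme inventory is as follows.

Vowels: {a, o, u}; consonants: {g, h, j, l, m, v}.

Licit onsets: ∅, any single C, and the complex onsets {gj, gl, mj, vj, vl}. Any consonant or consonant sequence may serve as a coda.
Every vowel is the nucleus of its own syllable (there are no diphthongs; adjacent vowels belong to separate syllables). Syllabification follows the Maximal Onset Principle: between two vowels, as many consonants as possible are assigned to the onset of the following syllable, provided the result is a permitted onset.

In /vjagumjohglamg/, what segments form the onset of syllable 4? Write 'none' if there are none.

gl

Nuclei (vowels): a, u, o, a → 4 syllables.
/a…u/ gap (V1→V2): just /g/ — single C goes to the following onset.
/u…o/ gap (V2→V3): /mj/ is a licit onset in full, so it all attaches to the next syllable.
/o…a/ gap (V3→V4): /hgl/; trying suffixes from longest down, /gl/ is the first permitted one, so coda /h/ | onset /gl/.
So the parse is vja.gu.mjoh.glamg.
Syllable 4 is /glamg/: onset /gl/, nucleus /a/, coda /mg/.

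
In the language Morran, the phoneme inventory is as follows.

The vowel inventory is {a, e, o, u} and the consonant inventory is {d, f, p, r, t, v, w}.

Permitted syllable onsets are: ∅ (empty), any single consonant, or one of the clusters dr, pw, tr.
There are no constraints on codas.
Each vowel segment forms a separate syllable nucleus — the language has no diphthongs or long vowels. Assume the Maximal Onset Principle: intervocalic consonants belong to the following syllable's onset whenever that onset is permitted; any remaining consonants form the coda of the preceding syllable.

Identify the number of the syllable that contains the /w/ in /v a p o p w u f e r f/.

3

Nuclei (vowels): a, o, u, e → 4 syllables.
V1 /a/ – V2 /o/: /p/ → onset of the next syllable (single consonants are always licit onsets).
V2 /o/ – V3 /u/: cluster /pw/ — /pw/ is itself a permitted onset, so the whole cluster goes right; preceding coda = ∅.
V3 /u/ – V4 /e/: just /f/ — single C goes to the following onset.
Putting it together: va.po.pwu.ferf.
The /w/ is in the onset of syllable 3 (/pwu/).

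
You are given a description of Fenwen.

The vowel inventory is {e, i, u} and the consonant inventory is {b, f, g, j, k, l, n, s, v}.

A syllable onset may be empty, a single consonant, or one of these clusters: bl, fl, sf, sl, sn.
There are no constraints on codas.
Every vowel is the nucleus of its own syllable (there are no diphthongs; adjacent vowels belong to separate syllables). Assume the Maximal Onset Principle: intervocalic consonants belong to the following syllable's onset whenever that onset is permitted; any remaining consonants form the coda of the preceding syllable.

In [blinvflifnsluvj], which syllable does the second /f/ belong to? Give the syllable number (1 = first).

The vowels are i, i, u — 3 nuclei, so 3 syllables.
/i…i/ gap (V1→V2): /nvfl/ splits as /nv/ + /fl/ (/fl/ is the longest suffix that is a licit onset).
/i…u/ gap (V2→V3): /fnsl/; trying suffixes from longest down, /sl/ is the first permitted one, so coda /fn/ | onset /sl/.
So the parse is blinv.flifn.sluvj.
The second /f/ is in the coda of syllable 2 (/flifn/).

2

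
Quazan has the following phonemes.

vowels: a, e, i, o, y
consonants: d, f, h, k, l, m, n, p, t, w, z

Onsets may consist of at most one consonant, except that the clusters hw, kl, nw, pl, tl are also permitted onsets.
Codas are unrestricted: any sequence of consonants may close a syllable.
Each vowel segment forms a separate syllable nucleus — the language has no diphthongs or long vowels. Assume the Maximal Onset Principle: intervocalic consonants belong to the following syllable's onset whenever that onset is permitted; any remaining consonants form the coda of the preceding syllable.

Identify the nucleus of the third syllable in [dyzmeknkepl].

Nuclei (vowels): y, e, e → 3 syllables.
The third nucleus (vowel 3 from the left) is /e/.

e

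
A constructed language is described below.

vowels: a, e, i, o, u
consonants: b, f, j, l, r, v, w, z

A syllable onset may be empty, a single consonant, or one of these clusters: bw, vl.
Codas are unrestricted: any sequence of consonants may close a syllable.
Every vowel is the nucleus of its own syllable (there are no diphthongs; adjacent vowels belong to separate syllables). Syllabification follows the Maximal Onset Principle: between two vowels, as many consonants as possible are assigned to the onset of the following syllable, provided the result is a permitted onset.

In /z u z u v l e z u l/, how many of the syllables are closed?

Nuclei (vowels): u, u, e, u → 4 syllables.
σ1/σ2 boundary: just /z/ — single C goes to the following onset.
σ2/σ3 boundary: /vl/ — entire cluster is a permitted onset → onset /vl/, coda ∅.
σ3/σ4 boundary: /z/ is a single consonant, so it becomes the next onset.
Result: zu.zu.vle.zul.
Classifying each syllable: /zu/ (open), /zu/ (open), /vle/ (open), /zul/ (closed).
Closed syllables: 1.

1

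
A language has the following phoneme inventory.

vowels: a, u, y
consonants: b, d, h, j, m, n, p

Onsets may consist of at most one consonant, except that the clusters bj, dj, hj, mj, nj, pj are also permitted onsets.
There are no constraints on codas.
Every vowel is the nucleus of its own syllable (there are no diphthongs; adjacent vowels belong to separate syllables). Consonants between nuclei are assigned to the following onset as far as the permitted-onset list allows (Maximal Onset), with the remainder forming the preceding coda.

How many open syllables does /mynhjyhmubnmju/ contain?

1

Nuclei (vowels): y, y, u, u → 4 syllables.
Between /y/ (V1) and /y/ (V2): cluster /nhj/ — the longest permitted-onset suffix is /hj/; onset = /hj/, preceding coda = /n/.
Between /y/ (V2) and /u/ (V3): /hm/ splits as /h/ + /m/ (/m/ is the longest suffix that is a licit onset).
Between /u/ (V3) and /u/ (V4): /bnmj/; trying suffixes from longest down, /mj/ is the first permitted one, so coda /bn/ | onset /mj/.
So the parse is myn.hjyh.mubn.mju.
Classifying each syllable: /myn/ (closed), /hjyh/ (closed), /mubn/ (closed), /mju/ (open).
Open syllables: 1.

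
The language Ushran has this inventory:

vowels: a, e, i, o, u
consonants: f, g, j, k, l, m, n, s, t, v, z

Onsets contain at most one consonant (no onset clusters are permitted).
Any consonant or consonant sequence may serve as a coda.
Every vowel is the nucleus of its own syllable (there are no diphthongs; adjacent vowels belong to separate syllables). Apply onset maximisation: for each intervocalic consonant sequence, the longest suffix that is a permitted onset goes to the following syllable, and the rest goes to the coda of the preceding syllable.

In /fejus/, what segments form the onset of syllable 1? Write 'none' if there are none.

Vowels present: e, u; each is a nucleus, giving 2 syllables.
σ1/σ2 boundary: just /j/ — single C goes to the following onset.
Result: fe.jus.
Syllable 1 is /fe/: onset /f/, nucleus /e/, coda ∅.

f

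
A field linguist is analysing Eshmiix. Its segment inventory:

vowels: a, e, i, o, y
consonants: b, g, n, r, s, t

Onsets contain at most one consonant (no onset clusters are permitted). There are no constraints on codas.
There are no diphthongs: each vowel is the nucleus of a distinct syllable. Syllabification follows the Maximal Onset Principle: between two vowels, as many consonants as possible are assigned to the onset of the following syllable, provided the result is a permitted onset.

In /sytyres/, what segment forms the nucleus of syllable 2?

The vowels are y, y, e — 3 nuclei, so 3 syllables.
The second nucleus (vowel 2 from the left) is /y/.

y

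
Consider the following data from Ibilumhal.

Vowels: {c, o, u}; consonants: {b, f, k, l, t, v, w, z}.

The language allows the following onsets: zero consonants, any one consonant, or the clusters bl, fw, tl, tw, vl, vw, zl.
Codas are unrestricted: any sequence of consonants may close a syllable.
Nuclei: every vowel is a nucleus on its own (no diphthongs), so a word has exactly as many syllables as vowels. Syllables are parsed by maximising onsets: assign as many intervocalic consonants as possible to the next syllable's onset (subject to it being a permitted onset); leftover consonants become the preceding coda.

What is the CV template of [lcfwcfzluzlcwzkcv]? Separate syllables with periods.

CV.CCVC.CCV.CCVCC.CVC

Nuclei (vowels): c, c, u, c, c → 5 syllables.
σ1/σ2 boundary: cluster /fw/ — /fw/ is itself a permitted onset, so the whole cluster goes right; preceding coda = ∅.
σ2/σ3 boundary: /fzl/ — longest licit onset from the right is /zl/, leaving /f/ as coda.
σ3/σ4 boundary: /zl/ is a licit onset in full, so it all attaches to the next syllable.
σ4/σ5 boundary: /wzk/ — longest licit onset from the right is /k/, leaving /wz/ as coda.
Result: lc.fwcf.zlu.zlcwz.kcv.
Mapping each syllable to C/V: /lc/ → CV, /fwcf/ → CCVC, /zlu/ → CCV, /zlcwz/ → CCVCC, /kcv/ → CVC.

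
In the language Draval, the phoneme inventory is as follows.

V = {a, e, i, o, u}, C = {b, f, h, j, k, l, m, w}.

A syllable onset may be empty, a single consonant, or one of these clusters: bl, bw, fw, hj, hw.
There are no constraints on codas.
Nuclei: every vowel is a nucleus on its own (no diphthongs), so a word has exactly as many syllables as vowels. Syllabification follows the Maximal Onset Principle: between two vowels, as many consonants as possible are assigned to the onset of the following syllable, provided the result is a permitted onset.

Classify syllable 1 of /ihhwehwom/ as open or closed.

closed

Vowels present: i, e, o; each is a nucleus, giving 3 syllables.
Between /i/ (V1) and /e/ (V2): /hhw/ splits as /h/ + /hw/ (/hw/ is the longest suffix that is a licit onset).
Between /e/ (V2) and /o/ (V3): /hw/ is a licit onset in full, so it all attaches to the next syllable.
So the parse is ih.hwe.hwom.
Syllable 1 is /ih/ with coda /h/, so it is closed.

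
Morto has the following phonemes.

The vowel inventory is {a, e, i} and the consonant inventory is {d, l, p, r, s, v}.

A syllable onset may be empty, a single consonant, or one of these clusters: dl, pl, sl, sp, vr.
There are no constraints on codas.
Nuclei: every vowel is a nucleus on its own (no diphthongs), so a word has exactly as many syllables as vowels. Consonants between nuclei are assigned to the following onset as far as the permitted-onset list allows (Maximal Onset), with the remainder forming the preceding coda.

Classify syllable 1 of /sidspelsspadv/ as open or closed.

Nuclei (vowels): i, e, a → 3 syllables.
/i…e/ gap (V1→V2): /dsp/ — longest licit onset from the right is /sp/, leaving /d/ as coda.
/e…a/ gap (V2→V3): /lssp/ — longest licit onset from the right is /sp/, leaving /ls/ as coda.
So the parse is sid.spels.spadv.
Syllable 1 is /sid/ with coda /d/, so it is closed.

closed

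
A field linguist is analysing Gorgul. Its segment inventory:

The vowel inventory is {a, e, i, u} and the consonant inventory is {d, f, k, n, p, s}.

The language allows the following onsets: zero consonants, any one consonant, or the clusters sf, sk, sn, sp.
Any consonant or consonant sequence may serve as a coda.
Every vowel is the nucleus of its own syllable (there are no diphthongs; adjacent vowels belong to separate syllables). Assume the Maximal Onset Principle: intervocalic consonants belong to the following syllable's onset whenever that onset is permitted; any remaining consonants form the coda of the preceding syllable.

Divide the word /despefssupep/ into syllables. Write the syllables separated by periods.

de.spefs.su.pep

Vowels present: e, e, u, e; each is a nucleus, giving 4 syllables.
/e…e/ gap (V1→V2): cluster /sp/ — /sp/ is itself a permitted onset, so the whole cluster goes right; preceding coda = ∅.
/e…u/ gap (V2→V3): /fss/; trying suffixes from longest down, /s/ is the first permitted one, so coda /fs/ | onset /s/.
/u…e/ gap (V3→V4): just /p/ — single C goes to the following onset.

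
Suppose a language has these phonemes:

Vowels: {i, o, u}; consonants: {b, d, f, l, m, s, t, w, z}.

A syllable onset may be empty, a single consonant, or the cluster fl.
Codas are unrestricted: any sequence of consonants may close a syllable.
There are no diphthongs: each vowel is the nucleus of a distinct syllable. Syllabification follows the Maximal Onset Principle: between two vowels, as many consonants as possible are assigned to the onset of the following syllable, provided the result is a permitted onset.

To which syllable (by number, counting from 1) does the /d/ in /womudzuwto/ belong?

The vowels are o, u, u, o — 4 nuclei, so 4 syllables.
V1 /o/ – V2 /u/: /m/ is a single consonant, so it becomes the next onset.
V2 /u/ – V3 /u/: /dz/; trying suffixes from longest down, /z/ is the first permitted one, so coda /d/ | onset /z/.
V3 /u/ – V4 /o/: /wt/ splits as /w/ + /t/ (/t/ is the longest suffix that is a licit onset).
So the parse is wo.mud.zuw.to.
The /d/ is in the coda of syllable 2 (/mud/).

2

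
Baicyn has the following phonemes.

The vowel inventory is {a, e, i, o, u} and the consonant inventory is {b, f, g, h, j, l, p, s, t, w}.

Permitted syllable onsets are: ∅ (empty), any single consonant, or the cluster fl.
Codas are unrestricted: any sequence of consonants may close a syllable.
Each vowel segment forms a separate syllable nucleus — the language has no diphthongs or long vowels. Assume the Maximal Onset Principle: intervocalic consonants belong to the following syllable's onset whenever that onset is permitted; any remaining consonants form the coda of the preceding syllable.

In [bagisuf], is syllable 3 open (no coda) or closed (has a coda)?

Vowels present: a, i, u; each is a nucleus, giving 3 syllables.
/a…i/ gap (V1→V2): /g/ is a single consonant, so it becomes the next onset.
/i…u/ gap (V2→V3): /s/ is a single consonant, so it becomes the next onset.
So the parse is ba.gi.suf.
Syllable 3 is /suf/ with coda /f/, so it is closed.

closed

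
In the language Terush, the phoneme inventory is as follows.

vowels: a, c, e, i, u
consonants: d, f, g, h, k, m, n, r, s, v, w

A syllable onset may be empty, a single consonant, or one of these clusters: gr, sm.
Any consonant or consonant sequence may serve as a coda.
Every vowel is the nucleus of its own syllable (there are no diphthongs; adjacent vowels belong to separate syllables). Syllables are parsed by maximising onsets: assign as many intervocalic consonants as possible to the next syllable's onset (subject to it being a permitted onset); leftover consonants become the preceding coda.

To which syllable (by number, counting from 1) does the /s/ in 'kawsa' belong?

The vowels are a, a — 2 nuclei, so 2 syllables.
/a…a/ gap (V1→V2): /ws/ — longest licit onset from the right is /s/, leaving /w/ as coda.
Putting it together: kaw.sa.
The /s/ is in the onset of syllable 2 (/sa/).

2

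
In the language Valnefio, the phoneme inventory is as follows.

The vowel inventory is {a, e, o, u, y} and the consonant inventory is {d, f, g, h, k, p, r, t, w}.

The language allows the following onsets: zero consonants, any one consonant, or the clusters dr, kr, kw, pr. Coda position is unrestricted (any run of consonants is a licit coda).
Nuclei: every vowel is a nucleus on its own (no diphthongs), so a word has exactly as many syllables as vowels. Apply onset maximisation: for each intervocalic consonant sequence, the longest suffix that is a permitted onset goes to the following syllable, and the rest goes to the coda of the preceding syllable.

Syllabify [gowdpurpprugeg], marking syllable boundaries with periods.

gowd.purp.pru.geg

Vowels present: o, u, u, e; each is a nucleus, giving 4 syllables.
V1 /o/ – V2 /u/: /wdp/ — longest licit onset from the right is /p/, leaving /wd/ as coda.
V2 /u/ – V3 /u/: /rppr/; trying suffixes from longest down, /pr/ is the first permitted one, so coda /rp/ | onset /pr/.
V3 /u/ – V4 /e/: /g/ → onset of the next syllable (single consonants are always licit onsets).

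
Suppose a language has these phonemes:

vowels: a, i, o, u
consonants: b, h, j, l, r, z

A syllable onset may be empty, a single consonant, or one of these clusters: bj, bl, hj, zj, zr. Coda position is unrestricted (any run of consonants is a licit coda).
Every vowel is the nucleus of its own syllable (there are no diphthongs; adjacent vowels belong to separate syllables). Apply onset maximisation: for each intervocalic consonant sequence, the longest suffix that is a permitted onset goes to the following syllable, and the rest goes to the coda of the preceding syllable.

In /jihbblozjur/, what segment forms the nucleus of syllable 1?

Nuclei (vowels): i, o, u → 3 syllables.
The first nucleus (vowel 1 from the left) is /i/.

i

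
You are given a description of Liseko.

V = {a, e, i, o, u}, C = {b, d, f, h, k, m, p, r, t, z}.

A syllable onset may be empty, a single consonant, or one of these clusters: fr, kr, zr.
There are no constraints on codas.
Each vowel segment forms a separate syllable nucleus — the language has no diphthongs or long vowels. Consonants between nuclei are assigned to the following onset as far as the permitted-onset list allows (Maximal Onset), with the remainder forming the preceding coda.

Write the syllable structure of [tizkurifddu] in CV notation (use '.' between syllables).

CVC.CV.CVCC.CV

The vowels are i, u, i, u — 4 nuclei, so 4 syllables.
Between /i/ (V1) and /u/ (V2): cluster /zk/ — the longest permitted-onset suffix is /k/; onset = /k/, preceding coda = /z/.
Between /u/ (V2) and /i/ (V3): just /r/ — single C goes to the following onset.
Between /i/ (V3) and /u/ (V4): /fdd/ — longest licit onset from the right is /d/, leaving /fd/ as coda.
Syllabification: tiz.ku.rifd.du.
Mapping each syllable to C/V: /tiz/ → CVC, /ku/ → CV, /rifd/ → CVCC, /du/ → CV.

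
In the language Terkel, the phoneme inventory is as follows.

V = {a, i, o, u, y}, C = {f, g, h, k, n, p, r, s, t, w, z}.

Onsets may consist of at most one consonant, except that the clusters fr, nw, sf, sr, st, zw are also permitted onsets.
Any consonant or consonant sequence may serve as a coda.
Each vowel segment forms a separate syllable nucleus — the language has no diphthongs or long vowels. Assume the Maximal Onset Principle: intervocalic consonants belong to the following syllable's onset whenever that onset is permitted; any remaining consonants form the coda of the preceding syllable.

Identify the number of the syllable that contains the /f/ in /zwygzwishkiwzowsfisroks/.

The vowels are y, i, i, o, i, o — 6 nuclei, so 6 syllables.
Between /y/ (V1) and /i/ (V2): /gzw/ — longest licit onset from the right is /zw/, leaving /g/ as coda.
Between /i/ (V2) and /i/ (V3): /shk/; trying suffixes from longest down, /k/ is the first permitted one, so coda /sh/ | onset /k/.
Between /i/ (V3) and /o/ (V4): cluster /wz/ — the longest permitted-onset suffix is /z/; onset = /z/, preceding coda = /w/.
Between /o/ (V4) and /i/ (V5): /wsf/ splits as /w/ + /sf/ (/sf/ is the longest suffix that is a licit onset).
Between /i/ (V5) and /o/ (V6): cluster /sr/ — /sr/ is itself a permitted onset, so the whole cluster goes right; preceding coda = ∅.
Putting it together: zwyg.zwish.kiw.zow.sfi.sroks.
The /f/ is in the onset of syllable 5 (/sfi/).

5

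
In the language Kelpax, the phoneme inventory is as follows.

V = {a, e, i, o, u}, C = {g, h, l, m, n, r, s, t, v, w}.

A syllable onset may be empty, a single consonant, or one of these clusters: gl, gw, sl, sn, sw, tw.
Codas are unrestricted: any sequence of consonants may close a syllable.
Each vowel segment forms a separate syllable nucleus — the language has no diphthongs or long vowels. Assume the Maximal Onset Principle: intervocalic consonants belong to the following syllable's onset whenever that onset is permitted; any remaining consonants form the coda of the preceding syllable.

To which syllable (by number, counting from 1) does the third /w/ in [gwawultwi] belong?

3

Vowels present: a, u, i; each is a nucleus, giving 3 syllables.
σ1/σ2 boundary: /w/ is a single consonant, so it becomes the next onset.
σ2/σ3 boundary: /ltw/ splits as /l/ + /tw/ (/tw/ is the longest suffix that is a licit onset).
So the parse is gwa.wul.twi.
The third /w/ is in the onset of syllable 3 (/twi/).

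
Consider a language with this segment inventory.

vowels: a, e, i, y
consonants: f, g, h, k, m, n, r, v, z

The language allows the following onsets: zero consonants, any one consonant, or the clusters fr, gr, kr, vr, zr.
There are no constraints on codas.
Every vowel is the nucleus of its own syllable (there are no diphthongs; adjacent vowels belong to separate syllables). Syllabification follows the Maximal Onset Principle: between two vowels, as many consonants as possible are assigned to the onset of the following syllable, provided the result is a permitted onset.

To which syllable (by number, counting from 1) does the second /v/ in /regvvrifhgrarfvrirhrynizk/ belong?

Nuclei (vowels): e, i, a, i, y, i → 6 syllables.
/e…i/ gap (V1→V2): /gvvr/ — longest licit onset from the right is /vr/, leaving /gv/ as coda.
/i…a/ gap (V2→V3): /fhgr/ — longest licit onset from the right is /gr/, leaving /fh/ as coda.
/a…i/ gap (V3→V4): /rfvr/; trying suffixes from longest down, /vr/ is the first permitted one, so coda /rf/ | onset /vr/.
/i…y/ gap (V4→V5): /rhr/ — longest licit onset from the right is /r/, leaving /rh/ as coda.
/y…i/ gap (V5→V6): /n/ is a single consonant, so it becomes the next onset.
Result: regv.vrifh.grarf.vrirh.ry.nizk.
The second /v/ is in the onset of syllable 2 (/vrifh/).

2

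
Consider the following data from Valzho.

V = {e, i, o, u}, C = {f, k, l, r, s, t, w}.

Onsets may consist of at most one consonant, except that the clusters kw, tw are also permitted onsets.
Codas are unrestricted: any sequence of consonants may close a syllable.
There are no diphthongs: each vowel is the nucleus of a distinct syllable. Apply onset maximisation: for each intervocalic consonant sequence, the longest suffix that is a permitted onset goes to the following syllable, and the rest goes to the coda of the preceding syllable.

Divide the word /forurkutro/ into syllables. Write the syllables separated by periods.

fo.rur.kut.ro

Nuclei (vowels): o, u, u, o → 4 syllables.
V1 /o/ – V2 /u/: /r/ → onset of the next syllable (single consonants are always licit onsets).
V2 /u/ – V3 /u/: /rk/ — longest licit onset from the right is /k/, leaving /r/ as coda.
V3 /u/ – V4 /o/: /tr/; trying suffixes from longest down, /r/ is the first permitted one, so coda /t/ | onset /r/.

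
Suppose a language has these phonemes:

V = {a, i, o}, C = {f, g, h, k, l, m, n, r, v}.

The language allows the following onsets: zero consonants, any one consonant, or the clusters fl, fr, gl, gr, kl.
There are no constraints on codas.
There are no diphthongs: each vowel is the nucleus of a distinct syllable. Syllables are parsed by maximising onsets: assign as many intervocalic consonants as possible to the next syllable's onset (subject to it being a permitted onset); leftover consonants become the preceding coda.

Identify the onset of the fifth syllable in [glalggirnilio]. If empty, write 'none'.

none

Vowels present: a, i, i, i, o; each is a nucleus, giving 5 syllables.
Between /a/ (V1) and /i/ (V2): /lgg/ — longest licit onset from the right is /g/, leaving /lg/ as coda.
Between /i/ (V2) and /i/ (V3): /rn/ — longest licit onset from the right is /n/, leaving /r/ as coda.
Between /i/ (V3) and /i/ (V4): /l/ → onset of the next syllable (single consonants are always licit onsets).
Between /i/ (V4) and /o/ (V5): nothing intervenes; syllable break is V.V.
Putting it together: glalg.gir.ni.li.o.
Syllable 5 is /o/: onset ∅, nucleus /o/, coda ∅.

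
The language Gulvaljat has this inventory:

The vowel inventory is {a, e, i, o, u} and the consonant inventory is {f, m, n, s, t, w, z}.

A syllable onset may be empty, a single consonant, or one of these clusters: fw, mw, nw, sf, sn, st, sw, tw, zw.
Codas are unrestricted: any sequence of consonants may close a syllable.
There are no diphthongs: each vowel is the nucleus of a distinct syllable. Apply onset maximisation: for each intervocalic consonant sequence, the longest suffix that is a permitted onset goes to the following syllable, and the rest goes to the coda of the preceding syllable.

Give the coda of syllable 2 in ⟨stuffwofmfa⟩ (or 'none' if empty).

fm

Nuclei (vowels): u, o, a → 3 syllables.
σ1/σ2 boundary: cluster /ffw/ — the longest permitted-onset suffix is /fw/; onset = /fw/, preceding coda = /f/.
σ2/σ3 boundary: cluster /fmf/ — the longest permitted-onset suffix is /f/; onset = /f/, preceding coda = /fm/.
Result: stuf.fwofm.fa.
Syllable 2 is /fwofm/: onset /fw/, nucleus /o/, coda /fm/.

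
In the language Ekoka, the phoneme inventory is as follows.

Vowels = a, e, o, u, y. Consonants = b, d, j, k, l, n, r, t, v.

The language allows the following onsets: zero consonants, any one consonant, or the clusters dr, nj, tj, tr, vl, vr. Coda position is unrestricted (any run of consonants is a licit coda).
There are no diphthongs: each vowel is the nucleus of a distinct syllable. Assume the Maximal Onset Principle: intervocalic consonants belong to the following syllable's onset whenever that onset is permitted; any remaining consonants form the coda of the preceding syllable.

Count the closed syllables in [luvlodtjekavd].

2

Vowels present: u, o, e, a; each is a nucleus, giving 4 syllables.
σ1/σ2 boundary: /vl/ — entire cluster is a permitted onset → onset /vl/, coda ∅.
σ2/σ3 boundary: /dtj/ — longest licit onset from the right is /tj/, leaving /d/ as coda.
σ3/σ4 boundary: /k/ → onset of the next syllable (single consonants are always licit onsets).
So the parse is lu.vlod.tje.kavd.
Classifying each syllable: /lu/ (open), /vlod/ (closed), /tje/ (open), /kavd/ (closed).
Closed syllables: 2.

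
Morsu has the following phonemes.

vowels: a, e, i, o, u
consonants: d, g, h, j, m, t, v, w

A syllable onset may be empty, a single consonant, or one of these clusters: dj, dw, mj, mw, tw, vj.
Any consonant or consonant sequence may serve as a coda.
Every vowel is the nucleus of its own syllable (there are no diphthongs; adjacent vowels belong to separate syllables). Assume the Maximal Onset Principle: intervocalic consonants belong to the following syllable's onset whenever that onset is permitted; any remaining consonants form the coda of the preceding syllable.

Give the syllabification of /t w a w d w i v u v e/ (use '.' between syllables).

The vowels are a, i, u, e — 4 nuclei, so 4 syllables.
Between /a/ (V1) and /i/ (V2): /wdw/; trying suffixes from longest down, /dw/ is the first permitted one, so coda /w/ | onset /dw/.
Between /i/ (V2) and /u/ (V3): /v/ → onset of the next syllable (single consonants are always licit onsets).
Between /u/ (V3) and /e/ (V4): /v/ → onset of the next syllable (single consonants are always licit onsets).

twaw.dwi.vu.ve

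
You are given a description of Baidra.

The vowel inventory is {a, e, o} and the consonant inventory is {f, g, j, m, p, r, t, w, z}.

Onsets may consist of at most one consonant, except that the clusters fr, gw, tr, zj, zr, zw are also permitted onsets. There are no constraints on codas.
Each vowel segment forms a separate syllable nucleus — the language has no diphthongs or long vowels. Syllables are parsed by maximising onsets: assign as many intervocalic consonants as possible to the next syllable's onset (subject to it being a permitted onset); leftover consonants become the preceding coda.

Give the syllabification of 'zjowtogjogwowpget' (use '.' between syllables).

zjow.tog.jo.gwowp.get

The vowels are o, o, o, o, e — 5 nuclei, so 5 syllables.
Between /o/ (V1) and /o/ (V2): cluster /wt/ — the longest permitted-onset suffix is /t/; onset = /t/, preceding coda = /w/.
Between /o/ (V2) and /o/ (V3): /gj/ splits as /g/ + /j/ (/j/ is the longest suffix that is a licit onset).
Between /o/ (V3) and /o/ (V4): /gw/ is a licit onset in full, so it all attaches to the next syllable.
Between /o/ (V4) and /e/ (V5): /wpg/; trying suffixes from longest down, /g/ is the first permitted one, so coda /wp/ | onset /g/.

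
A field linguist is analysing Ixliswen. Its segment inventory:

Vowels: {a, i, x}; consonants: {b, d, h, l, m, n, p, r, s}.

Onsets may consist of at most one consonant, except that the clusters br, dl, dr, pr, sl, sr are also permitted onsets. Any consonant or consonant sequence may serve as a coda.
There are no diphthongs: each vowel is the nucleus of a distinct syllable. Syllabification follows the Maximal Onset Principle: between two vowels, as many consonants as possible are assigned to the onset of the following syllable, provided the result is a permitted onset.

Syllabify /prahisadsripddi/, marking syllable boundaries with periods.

pra.hi.sad.sripd.di

The vowels are a, i, a, i, i — 5 nuclei, so 5 syllables.
σ1/σ2 boundary: /h/ → onset of the next syllable (single consonants are always licit onsets).
σ2/σ3 boundary: /s/ is a single consonant, so it becomes the next onset.
σ3/σ4 boundary: /dsr/ — longest licit onset from the right is /sr/, leaving /d/ as coda.
σ4/σ5 boundary: cluster /pdd/ — the longest permitted-onset suffix is /d/; onset = /d/, preceding coda = /pd/.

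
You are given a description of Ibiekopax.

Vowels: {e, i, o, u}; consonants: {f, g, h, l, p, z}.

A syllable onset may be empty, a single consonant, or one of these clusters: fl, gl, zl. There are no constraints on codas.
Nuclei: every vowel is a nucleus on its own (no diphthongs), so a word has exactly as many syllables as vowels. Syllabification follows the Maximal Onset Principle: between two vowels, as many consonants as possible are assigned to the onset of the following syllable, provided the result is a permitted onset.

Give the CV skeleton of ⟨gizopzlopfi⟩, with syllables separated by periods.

CV.CVC.CCVC.CV

Nuclei (vowels): i, o, o, i → 4 syllables.
V1 /i/ – V2 /o/: /z/ → onset of the next syllable (single consonants are always licit onsets).
V2 /o/ – V3 /o/: /pzl/ — longest licit onset from the right is /zl/, leaving /p/ as coda.
V3 /o/ – V4 /i/: /pf/ splits as /p/ + /f/ (/f/ is the longest suffix that is a licit onset).
Syllabification: gi.zop.zlop.fi.
Mapping each syllable to C/V: /gi/ → CV, /zop/ → CVC, /zlop/ → CCVC, /fi/ → CV.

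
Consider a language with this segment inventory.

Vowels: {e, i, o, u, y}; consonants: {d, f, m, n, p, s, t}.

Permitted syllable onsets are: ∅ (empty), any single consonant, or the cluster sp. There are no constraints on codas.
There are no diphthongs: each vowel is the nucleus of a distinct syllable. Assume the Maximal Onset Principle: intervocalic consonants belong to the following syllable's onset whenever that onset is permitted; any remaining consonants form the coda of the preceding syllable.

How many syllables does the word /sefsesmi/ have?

Vowels present: e, e, i; each is a nucleus, giving 3 syllables.

3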